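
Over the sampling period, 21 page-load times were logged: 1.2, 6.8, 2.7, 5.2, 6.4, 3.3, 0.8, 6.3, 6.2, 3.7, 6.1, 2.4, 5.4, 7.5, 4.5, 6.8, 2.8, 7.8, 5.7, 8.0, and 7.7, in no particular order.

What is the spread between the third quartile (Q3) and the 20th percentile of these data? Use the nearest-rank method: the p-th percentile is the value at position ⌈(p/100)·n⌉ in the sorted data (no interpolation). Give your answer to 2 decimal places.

4.00

Sorted: 0.8, 1.2, 2.4, 2.7, 2.8, 3.3, 3.7, 4.5, 5.2, 5.4, 5.7, 6.1, 6.2, 6.3, 6.4, 6.8, 6.8, 7.5, 7.7, 7.8, 8.0.
n = 21.
P20: rank ⌈20/100·21⌉ = 5 → 2.8.
P75: rank ⌈75/100·21⌉ = 16 → 6.8.
Difference: 6.8 − 2.8 = 4.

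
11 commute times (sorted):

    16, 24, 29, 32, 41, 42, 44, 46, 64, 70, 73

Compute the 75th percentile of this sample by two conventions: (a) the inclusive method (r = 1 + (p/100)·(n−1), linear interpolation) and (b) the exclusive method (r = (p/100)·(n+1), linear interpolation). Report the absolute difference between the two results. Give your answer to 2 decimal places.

n = 11.
(a) r = 8.5; between ranks 8 (46) and 9 (64): 55.
(b) r = 9 → value at rank 9 = 64.
|55 − 64| = 9.

9.00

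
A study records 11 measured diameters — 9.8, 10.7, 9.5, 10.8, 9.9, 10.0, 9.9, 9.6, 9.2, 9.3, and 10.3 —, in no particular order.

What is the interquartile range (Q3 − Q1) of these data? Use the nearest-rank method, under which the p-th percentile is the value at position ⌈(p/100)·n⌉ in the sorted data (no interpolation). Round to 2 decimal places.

0.80

Sorted: 9.2, 9.3, 9.5, 9.6, 9.8, 9.9, 9.9, 10.0, 10.3, 10.7, 10.8.
n = 11.
P25: rank ⌈25/100·11⌉ = 3 → 9.5.
P75: rank ⌈75/100·11⌉ = 9 → 10.3.
Difference: 10.3 − 9.5 = 0.8.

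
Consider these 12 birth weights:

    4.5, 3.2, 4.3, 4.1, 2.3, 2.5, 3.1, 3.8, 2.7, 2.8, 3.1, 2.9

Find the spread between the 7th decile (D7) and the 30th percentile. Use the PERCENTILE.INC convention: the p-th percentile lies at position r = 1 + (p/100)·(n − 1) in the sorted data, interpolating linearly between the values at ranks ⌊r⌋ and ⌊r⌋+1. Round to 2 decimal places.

0.79

Sorted: 2.3, 2.5, 2.7, 2.8, 2.9, 3.1, 3.1, 3.2, 3.8, 4.1, 4.3, 4.5.
n = 12.
P30: r = 4.3; ranks 4–5 are 2.8, 2.9; interpolating gives 2.83.
P70: r = 8.7; ranks 8–9 are 3.2, 3.8; interpolating gives 3.62.
Difference: 3.62 − 2.83 = 0.79.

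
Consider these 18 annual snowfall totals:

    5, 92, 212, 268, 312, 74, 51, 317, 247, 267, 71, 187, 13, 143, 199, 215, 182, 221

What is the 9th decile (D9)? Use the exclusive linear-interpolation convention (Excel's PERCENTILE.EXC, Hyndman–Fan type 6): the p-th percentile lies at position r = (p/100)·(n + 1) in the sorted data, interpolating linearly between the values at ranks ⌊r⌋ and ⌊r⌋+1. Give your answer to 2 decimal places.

312.50

Sorted: 5, 13, 51, 71, 74, 92, 143, 182, 187, 199, 212, 215, 221, 247, 267, 268, 312, 317.
n = 18.
r = (90/100)·(18 + 1) = 17.1.
Rank 17 is 312 and rank 18 is 317.
Interpolate: 312 + 0.1·(317 − 312) = 312 + 0.1·5 = 312.5.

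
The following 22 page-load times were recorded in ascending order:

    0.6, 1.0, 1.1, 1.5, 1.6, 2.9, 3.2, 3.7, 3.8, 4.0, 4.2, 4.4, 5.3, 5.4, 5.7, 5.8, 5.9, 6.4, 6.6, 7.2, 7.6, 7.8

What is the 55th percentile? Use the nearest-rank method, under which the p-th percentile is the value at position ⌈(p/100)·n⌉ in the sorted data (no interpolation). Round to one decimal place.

n = 22.
Position = ⌈55/100 · 22⌉ = ⌈12.1⌉ = 13.
The value at rank 13 is 5.3.

5.3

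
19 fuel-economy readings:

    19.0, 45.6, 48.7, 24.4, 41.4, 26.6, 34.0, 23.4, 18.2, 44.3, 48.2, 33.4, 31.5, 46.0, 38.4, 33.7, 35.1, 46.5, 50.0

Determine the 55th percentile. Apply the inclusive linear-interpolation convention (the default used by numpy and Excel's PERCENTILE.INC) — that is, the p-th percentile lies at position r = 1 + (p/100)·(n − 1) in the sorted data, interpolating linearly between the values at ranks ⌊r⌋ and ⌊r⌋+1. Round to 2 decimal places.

Sorted: 18.2, 19.0, 23.4, 24.4, 26.6, 31.5, 33.4, 33.7, 34.0, 35.1, 38.4, 41.4, 44.3, 45.6, 46.0, 46.5, 48.2, 48.7, 50.0.
n = 19.
r = 1 + (55/100)·(19 − 1) = 1 + 9.9 = 10.9.
Rank 10 is 35.1 and rank 11 is 38.4.
Interpolate: 35.1 + 0.9·(38.4 − 35.1) = 35.1 + 0.9·3.3 = 38.07.

38.07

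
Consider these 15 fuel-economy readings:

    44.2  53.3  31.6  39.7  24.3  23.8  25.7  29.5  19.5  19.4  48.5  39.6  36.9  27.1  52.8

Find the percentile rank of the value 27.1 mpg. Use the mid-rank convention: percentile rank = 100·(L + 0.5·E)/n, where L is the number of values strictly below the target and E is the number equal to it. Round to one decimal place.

Sorted: 19.4, 19.5, 23.8, 24.3, 25.7, 27.1, 29.5, 31.6, 36.9, 39.6, 39.7, 44.2, 48.5, 52.8, 53.3.
Count below 27.1: L = 5; count equal: E = 1; n = 15.
Percentile rank = 100·(5 + 0.5·1)/15 = 100·5.5/15 = 36.67.

36.7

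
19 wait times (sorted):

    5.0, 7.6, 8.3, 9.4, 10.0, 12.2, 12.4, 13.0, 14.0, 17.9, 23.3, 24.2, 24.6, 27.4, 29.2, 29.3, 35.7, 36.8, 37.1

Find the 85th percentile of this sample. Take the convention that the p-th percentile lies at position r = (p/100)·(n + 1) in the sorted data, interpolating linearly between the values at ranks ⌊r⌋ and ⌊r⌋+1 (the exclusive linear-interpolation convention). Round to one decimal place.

35.7

n = 19.
r = (85/100)·(19 + 1) = 17.
r is an integer, so P85 is the value at rank 17: 35.7.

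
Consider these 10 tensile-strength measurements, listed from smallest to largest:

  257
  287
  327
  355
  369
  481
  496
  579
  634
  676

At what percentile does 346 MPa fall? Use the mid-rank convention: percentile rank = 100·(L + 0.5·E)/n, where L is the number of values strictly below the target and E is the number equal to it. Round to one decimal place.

Count below 346: L = 3; count equal: E = 0; n = 10.
Percentile rank = 100·(3 + 0.5·0)/10 = 100·3/10 = 30.

30.0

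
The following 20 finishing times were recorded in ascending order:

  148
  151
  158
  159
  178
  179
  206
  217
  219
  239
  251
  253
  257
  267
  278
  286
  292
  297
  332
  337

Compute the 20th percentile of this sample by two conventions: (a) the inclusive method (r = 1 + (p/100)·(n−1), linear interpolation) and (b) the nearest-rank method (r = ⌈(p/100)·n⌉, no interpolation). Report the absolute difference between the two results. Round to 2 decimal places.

15.20

n = 20.
(a) r = 4.8; between ranks 4 (159) and 5 (178): 174.2.
(b) the nearest-rank method: rank 4 → 159.
|174.2 − 159| = 15.2.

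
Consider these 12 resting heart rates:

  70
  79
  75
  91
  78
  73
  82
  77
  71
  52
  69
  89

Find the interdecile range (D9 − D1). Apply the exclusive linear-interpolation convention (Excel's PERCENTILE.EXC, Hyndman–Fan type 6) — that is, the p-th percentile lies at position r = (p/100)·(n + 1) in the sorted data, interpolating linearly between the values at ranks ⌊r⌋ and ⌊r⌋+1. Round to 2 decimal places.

Sorted: 52, 69, 70, 71, 73, 75, 77, 78, 79, 82, 89, 91.
n = 12.
P10: r = 1.3; ranks 1–2 are 52, 69; interpolating gives 57.1.
P90: r = 11.7; ranks 11–12 are 89, 91; interpolating gives 90.4.
Difference: 90.4 − 57.1 = 33.3.

33.30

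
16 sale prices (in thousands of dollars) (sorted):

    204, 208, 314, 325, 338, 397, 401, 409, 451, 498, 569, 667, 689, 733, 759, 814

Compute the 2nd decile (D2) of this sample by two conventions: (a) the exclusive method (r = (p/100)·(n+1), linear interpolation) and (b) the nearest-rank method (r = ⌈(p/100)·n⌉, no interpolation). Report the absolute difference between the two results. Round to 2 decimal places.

6.60

n = 16.
(a) r = 3.4; between ranks 3 (314) and 4 (325): 318.4.
(b) the nearest-rank method: rank 4 → 325.
|318.4 − 325| = 6.6.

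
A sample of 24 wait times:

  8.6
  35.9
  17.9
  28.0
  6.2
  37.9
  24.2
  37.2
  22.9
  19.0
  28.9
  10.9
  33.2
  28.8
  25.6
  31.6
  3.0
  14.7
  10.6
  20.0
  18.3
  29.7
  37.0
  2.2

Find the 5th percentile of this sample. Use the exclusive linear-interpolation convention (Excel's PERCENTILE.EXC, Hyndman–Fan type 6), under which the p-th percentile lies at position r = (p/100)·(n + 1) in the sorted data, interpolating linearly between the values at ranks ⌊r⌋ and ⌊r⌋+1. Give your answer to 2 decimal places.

Sorted: 2.2, 3.0, 6.2, 8.6, 10.6, 10.9, 14.7, 17.9, 18.3, 19.0, 20.0, 22.9, 24.2, 25.6, 28.0, 28.8, 28.9, 29.7, 31.6, 33.2, 35.9, 37.0, 37.2, 37.9.
n = 24.
r = (5/100)·(24 + 1) = 1.25.
Rank 1 is 2.2 and rank 2 is 3.0.
Interpolate: 2.2 + 0.25·(3.0 − 2.2) = 2.2 + 0.25·0.8 = 2.4.

2.40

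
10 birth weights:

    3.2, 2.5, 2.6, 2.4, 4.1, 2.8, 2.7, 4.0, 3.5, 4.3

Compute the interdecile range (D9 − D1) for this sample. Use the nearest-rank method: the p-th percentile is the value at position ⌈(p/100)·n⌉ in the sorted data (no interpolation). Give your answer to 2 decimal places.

1.70

Sorted: 2.4, 2.5, 2.6, 2.7, 2.8, 3.2, 3.5, 4.0, 4.1, 4.3.
n = 10.
P10: rank ⌈10/100·10⌉ = 1 → 2.4.
P90: rank ⌈90/100·10⌉ = 9 → 4.1.
Difference: 4.1 − 2.4 = 1.7.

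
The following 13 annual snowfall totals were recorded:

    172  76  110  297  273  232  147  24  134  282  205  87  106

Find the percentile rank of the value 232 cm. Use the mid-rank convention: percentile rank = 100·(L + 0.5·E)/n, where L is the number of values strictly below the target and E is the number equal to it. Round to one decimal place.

Sorted: 24, 76, 87, 106, 110, 134, 147, 172, 205, 232, 273, 282, 297.
Count below 232: L = 9; count equal: E = 1; n = 13.
Percentile rank = 100·(9 + 0.5·1)/13 = 100·9.5/13 = 73.08.

73.1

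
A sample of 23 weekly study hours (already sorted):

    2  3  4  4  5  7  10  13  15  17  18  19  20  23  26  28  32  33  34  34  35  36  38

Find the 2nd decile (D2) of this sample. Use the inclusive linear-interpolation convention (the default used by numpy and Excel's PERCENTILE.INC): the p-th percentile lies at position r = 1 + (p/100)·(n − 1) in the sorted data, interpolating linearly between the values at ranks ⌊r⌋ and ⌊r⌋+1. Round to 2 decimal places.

5.80

n = 23.
r = 1 + (20/100)·(23 − 1) = 1 + 4.4 = 5.4.
Rank 5 is 5 and rank 6 is 7.
Interpolate: 5 + 0.4·(7 − 5) = 5 + 0.4·2 = 5.8.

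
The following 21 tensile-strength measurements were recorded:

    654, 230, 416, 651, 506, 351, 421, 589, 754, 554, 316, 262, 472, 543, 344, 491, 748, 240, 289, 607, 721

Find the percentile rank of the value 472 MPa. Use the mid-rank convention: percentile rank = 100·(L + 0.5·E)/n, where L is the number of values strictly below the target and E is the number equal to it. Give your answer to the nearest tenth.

Sorted: 230, 240, 262, 289, 316, 344, 351, 416, 421, 472, 491, 506, 543, 554, 589, 607, 651, 654, 721, 748, 754.
Count below 472: L = 9; count equal: E = 1; n = 21.
Percentile rank = 100·(9 + 0.5·1)/21 = 100·9.5/21 = 45.24.

45.2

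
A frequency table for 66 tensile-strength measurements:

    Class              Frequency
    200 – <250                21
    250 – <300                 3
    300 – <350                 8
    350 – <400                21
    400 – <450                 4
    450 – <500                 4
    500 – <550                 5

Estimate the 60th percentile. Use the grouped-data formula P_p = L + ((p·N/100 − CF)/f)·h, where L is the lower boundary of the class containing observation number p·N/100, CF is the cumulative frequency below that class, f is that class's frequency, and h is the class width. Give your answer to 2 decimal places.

N = 66; target position k = 60/100 · 66 = 39.6.
Cumulative frequencies: 21, 24, 32, 53, 57, 61, 66.
Observation 39.6 falls in the class 350 – <400.
L = 350, CF = 32, f = 21, h = 50.
P60 = 350 + ((39.6 − 32)/21)·50 = 350 + 18.0952 = 368.095.

368.10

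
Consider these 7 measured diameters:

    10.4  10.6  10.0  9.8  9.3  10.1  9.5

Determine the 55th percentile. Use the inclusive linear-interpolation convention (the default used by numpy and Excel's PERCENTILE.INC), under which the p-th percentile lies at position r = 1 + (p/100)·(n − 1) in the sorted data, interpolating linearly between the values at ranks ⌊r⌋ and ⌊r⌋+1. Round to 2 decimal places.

10.03

Sorted: 9.3, 9.5, 9.8, 10.0, 10.1, 10.4, 10.6.
n = 7.
r = 1 + (55/100)·(7 − 1) = 1 + 3.3 = 4.3.
Rank 4 is 10.0 and rank 5 is 10.1.
Interpolate: 10.0 + 0.3·(10.1 − 10.0) = 10.0 + 0.3·0.1 = 10.03.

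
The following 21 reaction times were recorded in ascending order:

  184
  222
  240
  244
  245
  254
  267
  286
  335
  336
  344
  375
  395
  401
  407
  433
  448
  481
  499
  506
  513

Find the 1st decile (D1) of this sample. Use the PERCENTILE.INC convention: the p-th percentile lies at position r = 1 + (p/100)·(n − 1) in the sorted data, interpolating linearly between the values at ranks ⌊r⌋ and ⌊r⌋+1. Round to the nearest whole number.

n = 21.
r = 1 + (10/100)·(21 − 1) = 1 + 2 = 3.
r is an integer, so P10 is the value at rank 3: 240.

240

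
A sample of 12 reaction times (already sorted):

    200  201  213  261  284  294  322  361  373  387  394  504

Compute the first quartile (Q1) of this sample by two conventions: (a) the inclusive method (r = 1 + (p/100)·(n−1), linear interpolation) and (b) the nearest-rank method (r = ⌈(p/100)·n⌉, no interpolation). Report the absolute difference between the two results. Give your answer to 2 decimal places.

36.00

n = 12.
(a) r = 3.75; between ranks 3 (213) and 4 (261): 249.
(b) the nearest-rank method: rank 3 → 213.
|249 − 213| = 36.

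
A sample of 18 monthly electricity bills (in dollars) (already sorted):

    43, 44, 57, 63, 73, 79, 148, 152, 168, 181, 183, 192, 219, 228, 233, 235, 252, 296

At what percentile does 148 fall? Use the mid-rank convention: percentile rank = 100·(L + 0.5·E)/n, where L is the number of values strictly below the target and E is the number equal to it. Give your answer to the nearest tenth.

36.1

Count below 148: L = 6; count equal: E = 1; n = 18.
Percentile rank = 100·(6 + 0.5·1)/18 = 100·6.5/18 = 36.11.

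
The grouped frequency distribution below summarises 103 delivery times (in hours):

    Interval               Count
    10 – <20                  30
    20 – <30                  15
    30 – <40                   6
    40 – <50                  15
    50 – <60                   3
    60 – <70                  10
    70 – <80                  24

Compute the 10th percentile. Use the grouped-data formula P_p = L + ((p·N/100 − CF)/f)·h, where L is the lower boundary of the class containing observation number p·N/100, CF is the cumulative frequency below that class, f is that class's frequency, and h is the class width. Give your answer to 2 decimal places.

13.43

N = 103; target position k = 10/100 · 103 = 10.3.
Cumulative frequencies: 30, 45, 51, 66, 69, 79, 103.
Observation 10.3 falls in the class 10 – <20.
L = 10, CF = 0, f = 30, h = 10.
P10 = 10 + ((10.3 − 0)/30)·10 = 10 + 3.43333 = 13.4333.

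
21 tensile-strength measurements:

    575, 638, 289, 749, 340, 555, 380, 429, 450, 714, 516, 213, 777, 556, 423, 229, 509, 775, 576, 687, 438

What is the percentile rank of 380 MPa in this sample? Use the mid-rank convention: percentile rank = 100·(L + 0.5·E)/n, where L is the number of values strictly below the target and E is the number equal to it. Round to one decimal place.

Sorted: 213, 229, 289, 340, 380, 423, 429, 438, 450, 509, 516, 555, 556, 575, 576, 638, 687, 714, 749, 775, 777.
Count below 380: L = 4; count equal: E = 1; n = 21.
Percentile rank = 100·(4 + 0.5·1)/21 = 100·4.5/21 = 21.43.

21.4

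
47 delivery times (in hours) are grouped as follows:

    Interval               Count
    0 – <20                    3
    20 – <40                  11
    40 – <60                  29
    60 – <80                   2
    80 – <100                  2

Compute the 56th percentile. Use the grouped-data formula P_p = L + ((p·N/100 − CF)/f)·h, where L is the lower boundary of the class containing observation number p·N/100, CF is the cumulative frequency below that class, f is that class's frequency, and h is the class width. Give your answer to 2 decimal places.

N = 47; target position k = 56/100 · 47 = 26.32.
Cumulative frequencies: 3, 14, 43, 45, 47.
Observation 26.32 falls in the class 40 – <60.
L = 40, CF = 14, f = 29, h = 20.
P56 = 40 + ((26.32 − 14)/29)·20 = 40 + 8.49655 = 48.4966.

48.50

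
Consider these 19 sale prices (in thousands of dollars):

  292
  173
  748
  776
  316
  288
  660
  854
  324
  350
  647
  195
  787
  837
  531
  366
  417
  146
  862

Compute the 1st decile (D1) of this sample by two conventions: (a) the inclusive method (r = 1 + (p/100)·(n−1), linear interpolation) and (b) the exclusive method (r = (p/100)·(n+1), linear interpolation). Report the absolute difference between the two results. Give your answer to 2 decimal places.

17.60

Sorted: 146, 173, 195, 288, 292, 316, 324, 350, 366, 417, 531, 647, 660, 748, 776, 787, 837, 854, 862.
n = 19.
(a) r = 2.8; between ranks 2 (173) and 3 (195): 190.6.
(b) r = 2 → value at rank 2 = 173.
|190.6 − 173| = 17.6.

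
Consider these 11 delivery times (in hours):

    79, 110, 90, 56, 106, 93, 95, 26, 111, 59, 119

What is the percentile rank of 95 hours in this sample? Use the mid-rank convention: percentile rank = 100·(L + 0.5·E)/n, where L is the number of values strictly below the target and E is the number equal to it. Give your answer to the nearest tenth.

59.1

Sorted: 26, 56, 59, 79, 90, 93, 95, 106, 110, 111, 119.
Count below 95: L = 6; count equal: E = 1; n = 11.
Percentile rank = 100·(6 + 0.5·1)/11 = 100·6.5/11 = 59.09.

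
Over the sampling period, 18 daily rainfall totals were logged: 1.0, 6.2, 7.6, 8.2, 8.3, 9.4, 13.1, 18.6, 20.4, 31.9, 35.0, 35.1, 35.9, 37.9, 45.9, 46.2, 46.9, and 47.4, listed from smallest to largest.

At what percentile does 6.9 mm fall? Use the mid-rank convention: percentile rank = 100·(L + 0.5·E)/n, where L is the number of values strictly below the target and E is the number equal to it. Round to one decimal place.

11.1

Count below 6.9: L = 2; count equal: E = 0; n = 18.
Percentile rank = 100·(2 + 0.5·0)/18 = 100·2/18 = 11.11.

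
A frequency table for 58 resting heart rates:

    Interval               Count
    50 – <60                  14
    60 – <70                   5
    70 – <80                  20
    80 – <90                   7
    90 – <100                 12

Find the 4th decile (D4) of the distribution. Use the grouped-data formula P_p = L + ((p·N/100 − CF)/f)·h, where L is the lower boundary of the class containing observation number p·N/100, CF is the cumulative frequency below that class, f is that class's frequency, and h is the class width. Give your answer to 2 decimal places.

N = 58; target position k = 40/100 · 58 = 23.2.
Cumulative frequencies: 14, 19, 39, 46, 58.
Observation 23.2 falls in the class 70 – <80.
L = 70, CF = 19, f = 20, h = 10.
P40 = 70 + ((23.2 − 19)/20)·10 = 70 + 2.1 = 72.1.

72.10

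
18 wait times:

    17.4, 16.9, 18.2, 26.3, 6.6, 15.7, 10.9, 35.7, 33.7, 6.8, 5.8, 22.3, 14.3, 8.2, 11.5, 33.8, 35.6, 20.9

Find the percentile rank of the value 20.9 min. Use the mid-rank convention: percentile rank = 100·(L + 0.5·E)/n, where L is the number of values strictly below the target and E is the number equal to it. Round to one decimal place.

Sorted: 5.8, 6.6, 6.8, 8.2, 10.9, 11.5, 14.3, 15.7, 16.9, 17.4, 18.2, 20.9, 22.3, 26.3, 33.7, 33.8, 35.6, 35.7.
Count below 20.9: L = 11; count equal: E = 1; n = 18.
Percentile rank = 100·(11 + 0.5·1)/18 = 100·11.5/18 = 63.89.

63.9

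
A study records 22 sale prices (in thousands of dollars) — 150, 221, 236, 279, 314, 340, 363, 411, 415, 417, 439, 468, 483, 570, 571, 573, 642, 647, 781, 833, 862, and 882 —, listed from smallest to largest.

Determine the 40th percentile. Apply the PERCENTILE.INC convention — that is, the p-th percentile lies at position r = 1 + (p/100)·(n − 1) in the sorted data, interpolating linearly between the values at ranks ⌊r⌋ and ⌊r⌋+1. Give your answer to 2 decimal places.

n = 22.
r = 1 + (40/100)·(22 − 1) = 1 + 8.4 = 9.4.
Rank 9 is 415 and rank 10 is 417.
Interpolate: 415 + 0.4·(417 − 415) = 415 + 0.4·2 = 415.8.

415.80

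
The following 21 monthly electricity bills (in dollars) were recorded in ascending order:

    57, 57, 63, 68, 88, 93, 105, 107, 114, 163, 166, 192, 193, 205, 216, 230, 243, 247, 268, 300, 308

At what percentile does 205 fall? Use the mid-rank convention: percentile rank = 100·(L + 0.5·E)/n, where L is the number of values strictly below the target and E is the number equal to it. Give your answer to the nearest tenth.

Count below 205: L = 13; count equal: E = 1; n = 21.
Percentile rank = 100·(13 + 0.5·1)/21 = 100·13.5/21 = 64.29.

64.3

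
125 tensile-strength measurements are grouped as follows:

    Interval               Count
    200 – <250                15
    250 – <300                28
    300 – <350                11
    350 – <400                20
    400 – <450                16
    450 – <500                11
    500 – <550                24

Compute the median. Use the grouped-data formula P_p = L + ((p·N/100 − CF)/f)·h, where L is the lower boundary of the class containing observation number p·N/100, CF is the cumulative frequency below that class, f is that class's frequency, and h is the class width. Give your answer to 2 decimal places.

N = 125; target position k = 50/100 · 125 = 62.5.
Cumulative frequencies: 15, 43, 54, 74, 90, 101, 125.
Observation 62.5 falls in the class 350 – <400.
L = 350, CF = 54, f = 20, h = 50.
P50 = 350 + ((62.5 − 54)/20)·50 = 350 + 21.25 = 371.25.

371.25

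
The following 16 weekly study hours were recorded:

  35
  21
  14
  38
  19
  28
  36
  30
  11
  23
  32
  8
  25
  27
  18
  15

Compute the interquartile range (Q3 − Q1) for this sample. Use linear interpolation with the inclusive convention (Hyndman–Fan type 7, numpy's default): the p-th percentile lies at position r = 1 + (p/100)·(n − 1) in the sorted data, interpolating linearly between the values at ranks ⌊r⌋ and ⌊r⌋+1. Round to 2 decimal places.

13.25

Sorted: 8, 11, 14, 15, 18, 19, 21, 23, 25, 27, 28, 30, 32, 35, 36, 38.
n = 16.
P25: r = 4.75; ranks 4–5 are 15, 18; interpolating gives 17.25.
P75: r = 12.25; ranks 12–13 are 30, 32; interpolating gives 30.5.
Difference: 30.5 − 17.25 = 13.25.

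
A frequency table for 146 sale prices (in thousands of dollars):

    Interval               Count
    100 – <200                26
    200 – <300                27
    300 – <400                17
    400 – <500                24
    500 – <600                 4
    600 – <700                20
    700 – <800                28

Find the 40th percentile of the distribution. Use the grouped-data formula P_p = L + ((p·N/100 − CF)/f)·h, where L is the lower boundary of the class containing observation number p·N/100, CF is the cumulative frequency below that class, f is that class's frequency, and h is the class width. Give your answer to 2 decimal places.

N = 146; target position k = 40/100 · 146 = 58.4.
Cumulative frequencies: 26, 53, 70, 94, 98, 118, 146.
Observation 58.4 falls in the class 300 – <400.
L = 300, CF = 53, f = 17, h = 100.
P40 = 300 + ((58.4 − 53)/17)·100 = 300 + 31.7647 = 331.765.

331.76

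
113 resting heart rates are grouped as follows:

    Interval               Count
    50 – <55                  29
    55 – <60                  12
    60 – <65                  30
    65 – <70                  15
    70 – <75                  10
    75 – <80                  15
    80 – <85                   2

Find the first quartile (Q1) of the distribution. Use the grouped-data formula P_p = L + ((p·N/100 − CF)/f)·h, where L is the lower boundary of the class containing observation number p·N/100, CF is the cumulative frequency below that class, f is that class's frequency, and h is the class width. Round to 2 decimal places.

N = 113; target position k = 25/100 · 113 = 28.25.
Cumulative frequencies: 29, 41, 71, 86, 96, 111, 113.
Observation 28.25 falls in the class 50 – <55.
L = 50, CF = 0, f = 29, h = 5.
P25 = 50 + ((28.25 − 0)/29)·5 = 50 + 4.87069 = 54.8707.

54.87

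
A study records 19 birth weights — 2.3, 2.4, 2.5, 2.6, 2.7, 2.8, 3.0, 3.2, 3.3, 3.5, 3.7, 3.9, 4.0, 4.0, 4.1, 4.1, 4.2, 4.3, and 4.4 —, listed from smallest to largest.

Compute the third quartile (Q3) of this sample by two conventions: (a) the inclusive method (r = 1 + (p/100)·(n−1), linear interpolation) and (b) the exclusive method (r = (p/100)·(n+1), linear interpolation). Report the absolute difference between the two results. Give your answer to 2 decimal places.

n = 19.
(a) r = 14.5; between ranks 14 (4.0) and 15 (4.1): 4.05.
(b) r = 15 → value at rank 15 = 4.1.
|4.05 − 4.1| = 0.05.

0.05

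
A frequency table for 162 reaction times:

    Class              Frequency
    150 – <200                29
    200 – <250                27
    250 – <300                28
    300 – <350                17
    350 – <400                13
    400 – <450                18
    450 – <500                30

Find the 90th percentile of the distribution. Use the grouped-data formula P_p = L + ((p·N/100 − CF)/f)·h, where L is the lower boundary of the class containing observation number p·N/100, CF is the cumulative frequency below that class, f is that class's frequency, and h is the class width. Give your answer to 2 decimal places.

473.00

N = 162; target position k = 90/100 · 162 = 145.8.
Cumulative frequencies: 29, 56, 84, 101, 114, 132, 162.
Observation 145.8 falls in the class 450 – <500.
L = 450, CF = 132, f = 30, h = 50.
P90 = 450 + ((145.8 − 132)/30)·50 = 450 + 23 = 473.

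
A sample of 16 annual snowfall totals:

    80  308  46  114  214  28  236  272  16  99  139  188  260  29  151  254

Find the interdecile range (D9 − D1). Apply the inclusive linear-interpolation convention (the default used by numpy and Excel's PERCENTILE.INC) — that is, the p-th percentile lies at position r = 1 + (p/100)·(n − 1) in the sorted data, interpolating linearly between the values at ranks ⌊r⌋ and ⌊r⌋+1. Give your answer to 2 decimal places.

237.50

Sorted: 16, 28, 29, 46, 80, 99, 114, 139, 151, 188, 214, 236, 254, 260, 272, 308.
n = 16.
P10: r = 2.5; ranks 2–3 are 28, 29; interpolating gives 28.5.
P90: r = 14.5; ranks 14–15 are 260, 272; interpolating gives 266.
Difference: 266 − 28.5 = 237.5.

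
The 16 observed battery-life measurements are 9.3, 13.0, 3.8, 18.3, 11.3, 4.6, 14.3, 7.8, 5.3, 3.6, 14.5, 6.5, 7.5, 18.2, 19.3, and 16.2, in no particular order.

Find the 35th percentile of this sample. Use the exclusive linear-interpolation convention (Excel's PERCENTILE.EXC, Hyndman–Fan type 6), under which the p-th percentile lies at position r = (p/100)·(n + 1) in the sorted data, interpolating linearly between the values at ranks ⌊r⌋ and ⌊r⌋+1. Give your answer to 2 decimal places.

Sorted: 3.6, 3.8, 4.6, 5.3, 6.5, 7.5, 7.8, 9.3, 11.3, 13.0, 14.3, 14.5, 16.2, 18.2, 18.3, 19.3.
n = 16.
r = (35/100)·(16 + 1) = 5.95.
Rank 5 is 6.5 and rank 6 is 7.5.
Interpolate: 6.5 + 0.95·(7.5 − 6.5) = 6.5 + 0.95·1 = 7.45.

7.45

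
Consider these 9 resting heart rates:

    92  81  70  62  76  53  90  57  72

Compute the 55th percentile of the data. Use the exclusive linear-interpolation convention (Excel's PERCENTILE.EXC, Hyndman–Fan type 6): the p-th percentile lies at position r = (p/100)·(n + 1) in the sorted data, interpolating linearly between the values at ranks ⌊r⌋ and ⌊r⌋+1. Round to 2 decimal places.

74.00

Sorted: 53, 57, 62, 70, 72, 76, 81, 90, 92.
n = 9.
r = (55/100)·(9 + 1) = 5.5.
Rank 5 is 72 and rank 6 is 76.
Interpolate: 72 + 0.5·(76 − 72) = 72 + 0.5·4 = 74.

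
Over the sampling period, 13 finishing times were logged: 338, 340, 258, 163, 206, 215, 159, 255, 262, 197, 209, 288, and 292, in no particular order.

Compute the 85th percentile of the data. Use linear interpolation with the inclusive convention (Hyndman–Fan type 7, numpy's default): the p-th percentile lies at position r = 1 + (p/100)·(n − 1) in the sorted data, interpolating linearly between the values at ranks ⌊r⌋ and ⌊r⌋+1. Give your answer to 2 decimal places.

Sorted: 159, 163, 197, 206, 209, 215, 255, 258, 262, 288, 292, 338, 340.
n = 13.
r = 1 + (85/100)·(13 − 1) = 1 + 10.2 = 11.2.
Rank 11 is 292 and rank 12 is 338.
Interpolate: 292 + 0.2·(338 − 292) = 292 + 0.2·46 = 301.2.

301.20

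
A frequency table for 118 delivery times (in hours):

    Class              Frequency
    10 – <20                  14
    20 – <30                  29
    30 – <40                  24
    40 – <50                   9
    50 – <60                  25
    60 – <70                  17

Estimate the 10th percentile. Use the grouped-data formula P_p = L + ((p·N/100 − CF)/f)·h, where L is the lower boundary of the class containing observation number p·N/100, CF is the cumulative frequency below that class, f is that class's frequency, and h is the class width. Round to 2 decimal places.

18.43

N = 118; target position k = 10/100 · 118 = 11.8.
Cumulative frequencies: 14, 43, 67, 76, 101, 118.
Observation 11.8 falls in the class 10 – <20.
L = 10, CF = 0, f = 14, h = 10.
P10 = 10 + ((11.8 − 0)/14)·10 = 10 + 8.42857 = 18.4286.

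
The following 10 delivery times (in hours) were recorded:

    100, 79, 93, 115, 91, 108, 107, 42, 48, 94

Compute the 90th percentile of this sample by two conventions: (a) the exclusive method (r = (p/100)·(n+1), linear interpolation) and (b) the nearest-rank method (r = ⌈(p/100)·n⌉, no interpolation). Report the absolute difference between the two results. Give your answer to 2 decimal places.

Sorted: 42, 48, 79, 91, 93, 94, 100, 107, 108, 115.
n = 10.
(a) r = 9.9; between ranks 9 (108) and 10 (115): 114.3.
(b) the nearest-rank method: rank 9 → 108.
|114.3 − 108| = 6.3.

6.30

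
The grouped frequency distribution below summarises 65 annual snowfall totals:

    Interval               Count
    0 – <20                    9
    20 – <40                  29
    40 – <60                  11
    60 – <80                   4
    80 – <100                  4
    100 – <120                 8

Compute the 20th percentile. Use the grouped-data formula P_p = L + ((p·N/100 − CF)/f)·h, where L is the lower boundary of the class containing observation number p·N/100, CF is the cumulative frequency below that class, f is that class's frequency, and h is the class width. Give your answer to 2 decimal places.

N = 65; target position k = 20/100 · 65 = 13.
Cumulative frequencies: 9, 38, 49, 53, 57, 65.
Observation 13 falls in the class 20 – <40.
L = 20, CF = 9, f = 29, h = 20.
P20 = 20 + ((13 − 9)/29)·20 = 20 + 2.75862 = 22.7586.

22.76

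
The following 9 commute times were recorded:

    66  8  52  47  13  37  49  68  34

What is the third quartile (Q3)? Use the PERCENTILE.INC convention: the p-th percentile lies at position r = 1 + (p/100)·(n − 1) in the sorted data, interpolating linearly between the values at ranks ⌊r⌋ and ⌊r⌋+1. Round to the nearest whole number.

Sorted: 8, 13, 34, 37, 47, 49, 52, 66, 68.
n = 9.
r = 1 + (75/100)·(9 − 1) = 1 + 6 = 7.
r is an integer, so P75 is the value at rank 7: 52.

52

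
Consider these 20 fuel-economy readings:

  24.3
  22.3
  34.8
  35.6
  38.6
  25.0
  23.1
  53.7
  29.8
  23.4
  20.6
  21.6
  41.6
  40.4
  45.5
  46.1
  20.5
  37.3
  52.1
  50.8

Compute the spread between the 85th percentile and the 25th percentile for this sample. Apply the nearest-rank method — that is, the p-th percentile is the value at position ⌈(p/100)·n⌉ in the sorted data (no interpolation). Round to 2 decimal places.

Sorted: 20.5, 20.6, 21.6, 22.3, 23.1, 23.4, 24.3, 25.0, 29.8, 34.8, 35.6, 37.3, 38.6, 40.4, 41.6, 45.5, 46.1, 50.8, 52.1, 53.7.
n = 20.
P25: rank ⌈25/100·20⌉ = 5 → 23.1.
P85: rank ⌈85/100·20⌉ = 17 → 46.1.
Difference: 46.1 − 23.1 = 23.

23.00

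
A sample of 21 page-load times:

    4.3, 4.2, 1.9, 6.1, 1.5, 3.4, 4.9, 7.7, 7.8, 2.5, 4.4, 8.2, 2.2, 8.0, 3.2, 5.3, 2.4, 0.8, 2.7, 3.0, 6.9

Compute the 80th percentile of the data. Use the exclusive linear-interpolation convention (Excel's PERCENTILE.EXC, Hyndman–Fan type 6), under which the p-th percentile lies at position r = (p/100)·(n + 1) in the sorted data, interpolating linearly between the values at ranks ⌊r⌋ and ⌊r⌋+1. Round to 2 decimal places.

Sorted: 0.8, 1.5, 1.9, 2.2, 2.4, 2.5, 2.7, 3.0, 3.2, 3.4, 4.2, 4.3, 4.4, 4.9, 5.3, 6.1, 6.9, 7.7, 7.8, 8.0, 8.2.
n = 21.
r = (80/100)·(21 + 1) = 17.6.
Rank 17 is 6.9 and rank 18 is 7.7.
Interpolate: 6.9 + 0.6·(7.7 − 6.9) = 6.9 + 0.6·0.8 = 7.38.

7.38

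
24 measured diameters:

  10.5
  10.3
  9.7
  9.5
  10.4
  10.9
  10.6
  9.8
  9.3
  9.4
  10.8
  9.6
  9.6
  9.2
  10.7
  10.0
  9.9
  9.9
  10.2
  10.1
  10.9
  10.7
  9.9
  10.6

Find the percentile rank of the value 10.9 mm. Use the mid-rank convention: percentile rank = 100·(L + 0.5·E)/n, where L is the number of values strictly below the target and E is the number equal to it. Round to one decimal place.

Sorted: 9.2, 9.3, 9.4, 9.5, 9.6, 9.6, 9.7, 9.8, 9.9, 9.9, 9.9, 10.0, 10.1, 10.2, 10.3, 10.4, 10.5, 10.6, 10.6, 10.7, 10.7, 10.8, 10.9, 10.9.
Count below 10.9: L = 22; count equal: E = 2; n = 24.
Percentile rank = 100·(22 + 0.5·2)/24 = 100·23/24 = 95.83.

95.8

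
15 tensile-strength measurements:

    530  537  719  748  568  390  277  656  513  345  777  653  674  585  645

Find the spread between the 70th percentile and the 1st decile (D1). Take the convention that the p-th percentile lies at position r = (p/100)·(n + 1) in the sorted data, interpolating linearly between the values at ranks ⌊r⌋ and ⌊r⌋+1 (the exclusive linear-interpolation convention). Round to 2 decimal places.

341.80

Sorted: 277, 345, 390, 513, 530, 537, 568, 585, 645, 653, 656, 674, 719, 748, 777.
n = 15.
P10: r = 1.6; ranks 1–2 are 277, 345; interpolating gives 317.8.
P70: r = 11.2; ranks 11–12 are 656, 674; interpolating gives 659.6.
Difference: 659.6 − 317.8 = 341.8.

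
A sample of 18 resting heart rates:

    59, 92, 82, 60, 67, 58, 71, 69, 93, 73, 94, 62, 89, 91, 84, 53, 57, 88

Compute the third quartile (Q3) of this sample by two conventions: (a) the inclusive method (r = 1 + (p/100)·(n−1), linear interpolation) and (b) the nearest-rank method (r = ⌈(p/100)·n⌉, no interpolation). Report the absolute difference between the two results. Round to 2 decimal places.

Sorted: 53, 57, 58, 59, 60, 62, 67, 69, 71, 73, 82, 84, 88, 89, 91, 92, 93, 94.
n = 18.
(a) r = 13.75; between ranks 13 (88) and 14 (89): 88.75.
(b) the nearest-rank method: rank 14 → 89.
|88.75 − 89| = 0.25.

0.25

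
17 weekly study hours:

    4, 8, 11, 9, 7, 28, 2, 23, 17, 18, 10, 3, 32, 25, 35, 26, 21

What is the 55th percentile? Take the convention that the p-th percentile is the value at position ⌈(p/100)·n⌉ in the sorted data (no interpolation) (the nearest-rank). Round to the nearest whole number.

18

Sorted: 2, 3, 4, 7, 8, 9, 10, 11, 17, 18, 21, 23, 25, 26, 28, 32, 35.
n = 17.
Position = ⌈55/100 · 17⌉ = ⌈9.35⌉ = 10.
The value at rank 10 is 18.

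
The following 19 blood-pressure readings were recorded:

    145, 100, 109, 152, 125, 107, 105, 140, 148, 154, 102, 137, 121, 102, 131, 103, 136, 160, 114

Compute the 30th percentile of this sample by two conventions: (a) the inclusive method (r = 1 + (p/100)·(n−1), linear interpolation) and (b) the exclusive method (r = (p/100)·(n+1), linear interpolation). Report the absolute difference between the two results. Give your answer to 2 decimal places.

0.80

Sorted: 100, 102, 102, 103, 105, 107, 109, 114, 121, 125, 131, 136, 137, 140, 145, 148, 152, 154, 160.
n = 19.
(a) r = 6.4; between ranks 6 (107) and 7 (109): 107.8.
(b) r = 6 → value at rank 6 = 107.
|107.8 − 107| = 0.8.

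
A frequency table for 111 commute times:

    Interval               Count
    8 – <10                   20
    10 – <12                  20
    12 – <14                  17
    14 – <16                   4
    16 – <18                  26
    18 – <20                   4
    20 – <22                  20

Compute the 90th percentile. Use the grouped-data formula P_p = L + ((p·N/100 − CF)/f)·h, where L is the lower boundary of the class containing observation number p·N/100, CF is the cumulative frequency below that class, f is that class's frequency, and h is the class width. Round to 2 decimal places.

20.89

N = 111; target position k = 90/100 · 111 = 99.9.
Cumulative frequencies: 20, 40, 57, 61, 87, 91, 111.
Observation 99.9 falls in the class 20 – <22.
L = 20, CF = 91, f = 20, h = 2.
P90 = 20 + ((99.9 − 91)/20)·2 = 20 + 0.89 = 20.89.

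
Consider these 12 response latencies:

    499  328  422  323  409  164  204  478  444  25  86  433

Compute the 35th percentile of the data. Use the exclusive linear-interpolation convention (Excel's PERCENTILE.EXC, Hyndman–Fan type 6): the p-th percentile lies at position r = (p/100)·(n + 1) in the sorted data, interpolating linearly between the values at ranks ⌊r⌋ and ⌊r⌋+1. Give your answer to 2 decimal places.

269.45

Sorted: 25, 86, 164, 204, 323, 328, 409, 422, 433, 444, 478, 499.
n = 12.
r = (35/100)·(12 + 1) = 4.55.
Rank 4 is 204 and rank 5 is 323.
Interpolate: 204 + 0.55·(323 − 204) = 204 + 0.55·119 = 269.45.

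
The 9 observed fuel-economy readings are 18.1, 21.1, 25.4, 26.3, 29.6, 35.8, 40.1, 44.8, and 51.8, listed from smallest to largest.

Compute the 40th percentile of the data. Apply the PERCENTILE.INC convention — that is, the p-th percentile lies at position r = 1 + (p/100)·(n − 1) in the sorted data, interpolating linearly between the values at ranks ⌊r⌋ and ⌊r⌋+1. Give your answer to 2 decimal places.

26.96

n = 9.
r = 1 + (40/100)·(9 − 1) = 1 + 3.2 = 4.2.
Rank 4 is 26.3 and rank 5 is 29.6.
Interpolate: 26.3 + 0.2·(29.6 − 26.3) = 26.3 + 0.2·3.3 = 26.96.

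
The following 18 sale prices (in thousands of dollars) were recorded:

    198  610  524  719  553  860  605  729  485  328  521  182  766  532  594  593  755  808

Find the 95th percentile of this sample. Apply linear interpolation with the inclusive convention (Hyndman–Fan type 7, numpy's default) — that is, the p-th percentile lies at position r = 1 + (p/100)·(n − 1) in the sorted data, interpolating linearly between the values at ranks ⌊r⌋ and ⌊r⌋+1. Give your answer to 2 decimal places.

Sorted: 182, 198, 328, 485, 521, 524, 532, 553, 593, 594, 605, 610, 719, 729, 755, 766, 808, 860.
n = 18.
r = 1 + (95/100)·(18 − 1) = 1 + 16.15 = 17.15.
Rank 17 is 808 and rank 18 is 860.
Interpolate: 808 + 0.15·(860 − 808) = 808 + 0.15·52 = 815.8.

815.80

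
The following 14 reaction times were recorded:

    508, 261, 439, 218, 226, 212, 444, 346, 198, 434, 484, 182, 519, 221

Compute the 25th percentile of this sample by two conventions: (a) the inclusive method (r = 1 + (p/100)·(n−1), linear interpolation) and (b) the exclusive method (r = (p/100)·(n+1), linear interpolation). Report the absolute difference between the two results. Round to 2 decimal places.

2.25

Sorted: 182, 198, 212, 218, 221, 226, 261, 346, 434, 439, 444, 484, 508, 519.
n = 14.
(a) r = 4.25; between ranks 4 (218) and 5 (221): 218.75.
(b) r = 3.75; between ranks 3 (212) and 4 (218): 216.5.
|218.75 − 216.5| = 2.25.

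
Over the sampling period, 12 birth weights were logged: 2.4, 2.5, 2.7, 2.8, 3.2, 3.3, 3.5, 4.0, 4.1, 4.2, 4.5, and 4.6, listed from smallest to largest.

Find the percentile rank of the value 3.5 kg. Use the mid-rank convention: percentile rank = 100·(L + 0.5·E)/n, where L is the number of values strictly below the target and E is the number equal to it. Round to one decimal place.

Count below 3.5: L = 6; count equal: E = 1; n = 12.
Percentile rank = 100·(6 + 0.5·1)/12 = 100·6.5/12 = 54.17.

54.2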